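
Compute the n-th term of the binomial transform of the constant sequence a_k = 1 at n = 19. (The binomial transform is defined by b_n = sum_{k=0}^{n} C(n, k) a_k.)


With a_k = 1 for all k, b_n = sum_{k=0}^{n} C(n, k) = 2^n by the binomial theorem.
For n = 19: 2^19 = 524288.

524288


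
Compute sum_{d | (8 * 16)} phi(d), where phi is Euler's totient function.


First, 8 * 16 = 128. One classical identity is sum_{d | n} phi(d) = n (each k in [1, n] has a unique gcd with n, and among the k's with gcd(k, n) = n/d there are phi(d) of them). So the sum equals 128. We also verify directly:
Divisors of 128: 1, 2, 4, 8, 16, 32, 64, 128.
phi values: 1, 1, 2, 4, 8, 16, 32, 64.
Sum = 128.

128


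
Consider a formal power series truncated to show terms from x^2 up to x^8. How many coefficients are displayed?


From x^2 to x^8 inclusive, the count is 8 - 2 + 1 = 7.

7


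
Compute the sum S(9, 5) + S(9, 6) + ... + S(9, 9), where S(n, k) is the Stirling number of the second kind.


By definition, S(n, k) counts partitions of an n-set into exactly k nonempty blocks.
Computing row n = 9 for k = 5..9:
S(9, k): 6951, 2646, 462, 36, 1
Sum = 10096.

10096


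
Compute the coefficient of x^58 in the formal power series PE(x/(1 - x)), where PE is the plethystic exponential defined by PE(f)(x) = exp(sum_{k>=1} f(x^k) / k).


For f(x) = x/(1 - x) we have
sum_{k>=1} f(x^k) / k = sum_{k>=1} (1/k) * x^k / (1 - x^k) = sum_{k, m >= 1} x^(k m) / k,
which after exponentiating simplifies to
PE(x/(1 - x)) = prod_{k>=1} 1 / (1 - x^k).
This is the generating function for the partition function p(n), so the coefficient of x^58 is p(58).
Computing p(58) by dynamic programming over parts 1, 2, ..., 58: p(58) = 715220.

715220


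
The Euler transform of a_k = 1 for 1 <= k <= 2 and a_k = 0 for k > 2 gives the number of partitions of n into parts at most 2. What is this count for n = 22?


Partitions of 22 into parts at most 2:
Using generating function (1-x)^(-1)(1-x^2)^(-1),
the coefficient of x^22 = 12

12


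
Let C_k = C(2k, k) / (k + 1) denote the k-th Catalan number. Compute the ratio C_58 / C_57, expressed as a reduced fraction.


Using C_k = (2k)! / (k! (k+1)!), the ratio C_{k+1}/C_k simplifies to
C_{k+1}/C_k = [(2k+2)! / ((k+1)! (k+2)!)] * [k! (k+1)! / (2k)!]
 = (2k+2)(2k+1) / ((k+1)(k+2)) = 2(2k+1) / (k+2).
For k = 57: 2(2*57 + 1) / (57 + 2) = 230/59 = 230/59.

230/59


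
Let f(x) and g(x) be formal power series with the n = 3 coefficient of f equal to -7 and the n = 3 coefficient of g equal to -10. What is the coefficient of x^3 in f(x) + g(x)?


Addition of formal power series is termwise.
The coefficient of x^3 in f + g = -7 + -10
= -17

-17


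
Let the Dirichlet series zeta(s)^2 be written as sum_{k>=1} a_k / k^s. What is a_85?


The Dirichlet convolution of the constant function 1 with itself gives (1 * 1)(k) = sum_{d | k} 1 = d(k), the number of positive divisors of k.
Since zeta(s) = sum_{k>=1} 1/k^s, we have zeta(s)^2 = sum_{k>=1} d(k)/k^s, so a_k = d(k).
For k = 85: the divisors are 1, 5, 17, 85.
Count = 4.

4


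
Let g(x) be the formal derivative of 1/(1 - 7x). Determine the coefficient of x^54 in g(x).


Differentiate termwise: d/dx sum_{k>=0} 7^k x^k = sum_{k>=1} k 7^k x^(k-1) = sum_{j>=0} (j+1) 7^(j+1) x^j.
Equivalently, d/dx [1/(1 - 7x)] = 7/(1 - 7x)^2.
For j = 54: 55 * 7^55 = 55 * 30226801971775055948247051683954096612865741943 = 1662474108447628077153587842617475313707615806865.

1662474108447628077153587842617475313707615806865


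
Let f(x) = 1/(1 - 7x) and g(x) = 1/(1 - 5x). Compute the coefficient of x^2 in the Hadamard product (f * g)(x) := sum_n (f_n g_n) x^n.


f has coefficients f_k = 7^k and g has coefficients g_k = 5^k, so the Hadamard product has coefficient (f*g)_k = 7^k * 5^k = 35^k.
For k = 2: 35^2 = 1225.

1225


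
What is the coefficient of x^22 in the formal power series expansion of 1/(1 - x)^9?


The negative binomial / multiset identity is
1/(1 - x)^r = sum_{k>=0} C(k + r - 1, r - 1) x^k.
Here r = 9 and k = 22, so the coefficient is
C(22 + 8, 8) = C(30, 8)
= 5852925

5852925


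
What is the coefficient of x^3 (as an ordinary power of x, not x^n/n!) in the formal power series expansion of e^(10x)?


The exponential series is e^y = sum_{k>=0} y^k / k!. Substituting y = 10x gives
e^(10x) = sum_{k>=0} 10^k x^k / k!.
So the coefficient of x^n is a^n/n! with a = 10, n = 3:
10^3 / 3! = 1000/6 = 500/3

500/3


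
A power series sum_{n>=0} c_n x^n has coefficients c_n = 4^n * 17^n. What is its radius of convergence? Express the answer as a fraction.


By the root test (Cauchy-Hadamard), the radius is R = 1 / limsup_n |c_n|^(1/n).
Here |c_n|^(1/n) = (4^n * 17^n)^(1/n) = 4 * 17 = 68 for all n.
So R = 1/68 = 1/68.

1/68


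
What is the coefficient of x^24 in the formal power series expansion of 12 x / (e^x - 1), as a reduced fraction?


The exponential generating function for Bernoulli numbers is
x / (e^x - 1) = sum_{k>=0} B_k x^k / k!.
So the coefficient of x^24 in 12 x / (e^x - 1) is 12 B_24 / 24!.
Computing: B_24 = -236364091/2730, 24! = 620448401733239439360000, giving
12 * -236364091/2730 / 620448401733239439360000 = -236364091/141152011394311972454400000.

-236364091/141152011394311972454400000


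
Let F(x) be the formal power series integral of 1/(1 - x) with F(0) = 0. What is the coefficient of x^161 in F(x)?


1/(1 - x) = sum_{k>=0} x^k. Integrating termwise and using F(0) = 0 gives
F(x) = sum_{k>=0} x^(k+1) / (k+1) = sum_{m>=1} x^m / m = -ln(1 - x).
So the coefficient of x^161 is 1/161 = 1/161.

1/161


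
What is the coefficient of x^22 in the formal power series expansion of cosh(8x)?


The Maclaurin series is cosh(t) = sum_{m>=0} t^(2m) / (2m)!, so substituting t = 8x, only even powers of x are nonzero, with coefficient of x^(2m) equal to 8^(2m) / (2m)!.
For x^22 the coefficient is 8^22/22! = 73786976294838206464/1124000727777607680000 = 140737488355328/2143861251406875.

140737488355328/2143861251406875


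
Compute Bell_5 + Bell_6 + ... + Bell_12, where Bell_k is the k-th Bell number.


Recall Bell_k counts set partitions of a k-set (with Bell_0 = 1 by convention).
Bell_5 through Bell_12: 52, 203, 877, 4140, 21147, 115975, 678570, 4213597
Sum = 52 + 203 + 877 + 4140 + 21147 + 115975 + 678570 + 4213597 = 5034561.

5034561


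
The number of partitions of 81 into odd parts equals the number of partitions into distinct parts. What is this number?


Computing partitions of 81 into odd parts (1, 3, 5, ...):
Using the generating function prod_{k>=0} 1/(1-x^(2k+1)),
the count is 84756

84756


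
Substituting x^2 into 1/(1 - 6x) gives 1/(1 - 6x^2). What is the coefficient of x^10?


The coefficient of x^(2m) in 1/(1 - 6x^2) is 6^m.
With n = 10 = 2*5, the coefficient is 6^5 = 7776.

7776


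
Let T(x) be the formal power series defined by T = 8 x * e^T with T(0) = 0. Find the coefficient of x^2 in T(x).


Apply the Lagrange inversion formula: if T = 8 x * phi(T) with phi(t) = e^t, then
[x^n] T = 8^n * (1/n) [t^(n-1)] phi(t)^n = 8^n * (1/n) [t^(n-1)] e^(n t) = 8^n * (1/n) * n^(n-1) / (n-1)! = 8^n * n^(n-1) / n!.
When c = 1 this is the Cayley count of rooted labeled trees on n vertices, divided by n!.
For n = 2: 8^2 * 2^1 / 2! = 64 * 2/2 = 64.

64


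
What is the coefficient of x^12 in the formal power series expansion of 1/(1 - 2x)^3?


The general identity 1/(1 - c x)^r = sum_{k>=0} c^k C(k + r - 1, r - 1) x^k follows by substituting y = c x into 1/(1 - y)^r = sum_{k>=0} C(k + r - 1, r - 1) y^k.
For c = 2, r = 3, k = 12:
2^12 * C(14, 2) = 4096 * 91 = 372736.

372736


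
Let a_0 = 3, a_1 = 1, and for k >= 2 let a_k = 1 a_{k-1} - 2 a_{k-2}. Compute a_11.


Iterating the recurrence forward:
a_0 = 3
a_1 = 1
a_2 = 1*1 - 2*3 = -5
a_3 = 1*-5 - 2*1 = -7
a_4 = 1*-7 - 2*-5 = 3
a_5 = 1*3 - 2*-7 = 17
a_6 = 1*17 - 2*3 = 11
a_7 = 1*11 - 2*17 = -23
a_8 = 1*-23 - 2*11 = -45
a_9 = 1*-45 - 2*-23 = 1
a_10 = 1*1 - 2*-45 = 91
a_11 = 1*91 - 2*1 = 89
So a_11 = 89.

89


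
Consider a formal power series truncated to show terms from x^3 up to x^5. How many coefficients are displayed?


From x^3 to x^5 inclusive, the count is 5 - 3 + 1 = 3.

3


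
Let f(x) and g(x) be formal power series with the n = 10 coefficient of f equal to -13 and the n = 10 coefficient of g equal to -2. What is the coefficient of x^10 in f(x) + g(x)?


Addition of formal power series is termwise.
The coefficient of x^10 in f + g = -13 + -2
= -15

-15


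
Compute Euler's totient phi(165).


phi(n) counts integers in [1, n] coprime to n. Using the multiplicative formula phi(n) = n * prod_{p | n} (1 - 1/p):
165 = 3 * 5 * 11, so
phi(165) = 165 * (1 - 1/3) * (1 - 1/5) * (1 - 1/11) = 80.

80


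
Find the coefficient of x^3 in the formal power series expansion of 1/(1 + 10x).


Write 1/(1 + c x) = 1/(1 - (-c) x) and apply the geometric-series identity
1/(1 - y) = sum_{k>=0} y^k to get 1/(1 + c x) = sum_{k>=0} (-c)^k x^k.
So the coefficient of x^k is (-c)^k = (-1)^k * c^k.
Here c = 10 and k = 3:
(-10)^3 = -1 * 1000 = -1000

-1000


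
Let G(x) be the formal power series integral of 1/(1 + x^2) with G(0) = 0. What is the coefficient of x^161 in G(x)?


1/(1 + x^2) = sum_{j>=0} (-1)^j x^(2j). Integrating termwise with G(0) = 0:
G(x) = sum_{j>=0} (-1)^j x^(2j+1) / (2j+1) = arctan(x).
Only odd powers are nonzero. For x^161 write 161 = 2*80 + 1, giving
(-1)^80 / 161 = 1/161 = 1/161.

1/161


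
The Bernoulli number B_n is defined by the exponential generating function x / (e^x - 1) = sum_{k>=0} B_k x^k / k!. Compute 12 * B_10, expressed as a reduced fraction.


Bernoulli numbers can also be computed recursively via B_0 = 1 and sum_{j=0}^{m} C(m+1, j) B_j = 0 for m >= 1. Odd-index Bernoulli numbers vanish for k >= 3.
Computing B_10 = 5/66, so 12 * B_10 = 12 * 5/66 = 10/11.

10/11


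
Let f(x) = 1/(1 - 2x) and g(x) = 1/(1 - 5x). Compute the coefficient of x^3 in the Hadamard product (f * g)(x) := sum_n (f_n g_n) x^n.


f has coefficients f_k = 2^k and g has coefficients g_k = 5^k, so the Hadamard product has coefficient (f*g)_k = 2^k * 5^k = 10^k.
For k = 3: 10^3 = 1000.

1000


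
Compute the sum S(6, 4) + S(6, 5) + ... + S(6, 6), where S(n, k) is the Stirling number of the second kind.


By definition, S(n, k) counts partitions of an n-set into exactly k nonempty blocks.
Computing row n = 6 for k = 4..6:
S(6, k): 65, 15, 1
Sum = 81.

81


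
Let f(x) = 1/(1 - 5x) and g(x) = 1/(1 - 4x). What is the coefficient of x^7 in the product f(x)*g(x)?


The coefficient of x^n in f*g is the Cauchy product: sum_{k=0}^{n} a^k * b^(n-k).
With a=5, b=4, n=7:
sum_{k=0}^{7} 5^k * 4^(7-k)
= 325089

325089


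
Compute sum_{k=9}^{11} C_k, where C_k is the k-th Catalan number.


C_9 through C_11: 4862, 16796, 58786
Sum = 4862 + 16796 + 58786
= 80444

80444


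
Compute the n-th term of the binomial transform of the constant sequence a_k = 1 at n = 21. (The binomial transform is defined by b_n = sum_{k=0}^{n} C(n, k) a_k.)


With a_k = 1 for all k, b_n = sum_{k=0}^{n} C(n, k) = 2^n by the binomial theorem.
For n = 21: 2^21 = 2097152.

2097152


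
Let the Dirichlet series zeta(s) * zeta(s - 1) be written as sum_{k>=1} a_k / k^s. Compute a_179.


Convolution gives a_k = sum_{d | k} d * 1 = sum_{d | k} d = sigma(k), the sum of positive divisors of k.
For k = 179, the divisors are 1, 179, so
sigma(179) = 1 + 179 = 180.

180


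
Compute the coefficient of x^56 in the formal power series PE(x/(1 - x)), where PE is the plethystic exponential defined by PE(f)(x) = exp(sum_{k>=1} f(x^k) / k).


For f(x) = x/(1 - x) we have
sum_{k>=1} f(x^k) / k = sum_{k>=1} (1/k) * x^k / (1 - x^k) = sum_{k, m >= 1} x^(k m) / k,
which after exponentiating simplifies to
PE(x/(1 - x)) = prod_{k>=1} 1 / (1 - x^k).
This is the generating function for the partition function p(n), so the coefficient of x^56 is p(56).
Computing p(56) by dynamic programming over parts 1, 2, ..., 56: p(56) = 526823.

526823


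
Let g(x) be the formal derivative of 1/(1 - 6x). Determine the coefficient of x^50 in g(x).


Differentiate termwise: d/dx sum_{k>=0} 6^k x^k = sum_{k>=1} k 6^k x^(k-1) = sum_{j>=0} (j+1) 6^(j+1) x^j.
Equivalently, d/dx [1/(1 - 6x)] = 6/(1 - 6x)^2.
For j = 50: 51 * 6^51 = 51 * 4849687664788584363858837602739217760256 = 247334070904217802556800717739700105773056.

247334070904217802556800717739700105773056


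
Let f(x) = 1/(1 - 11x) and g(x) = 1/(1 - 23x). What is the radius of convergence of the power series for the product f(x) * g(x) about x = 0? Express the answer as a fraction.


The radius of 1/(1 - 11x) is 1/11 (nearest singularity at x = 1/11), and the radius of 1/(1 - 23x) is 1/23.
The product f(x)*g(x) = 1/((1 - 11x)(1 - 23x)) has singularities at both 1/11 and 1/23, so its radius of convergence is the distance to the nearest one:
min(1/11, 1/23) = 1/23.

1/23


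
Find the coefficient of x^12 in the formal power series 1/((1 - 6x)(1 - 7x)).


By partial fractions or Cauchy convolution:
The coefficient equals sum_{k=0}^{12} 6^k * 7^(12-k).
= 83828316391

83828316391


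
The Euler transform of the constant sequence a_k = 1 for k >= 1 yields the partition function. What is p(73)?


The Euler transform converts the sequence a_k = 1 into the number of integer partitions.
Using the recurrence or dynamic programming:
p(73) = 6185689

6185689


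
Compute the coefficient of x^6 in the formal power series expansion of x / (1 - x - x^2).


Let f(x) = sum_{k>=0} a_k x^k. Multiplying f(x) * (1 - x - x^2) = x and matching coefficients gives a_0 = 0, a_1 = 1, and a_k = a_{k-1} + a_{k-2} for k >= 2. These are the Fibonacci numbers F_k.
Iterating from F_0 = 0, F_1 = 1:
F_0=0, F_1=1, F_2=1, F_3=2, F_4=3, F_5=5, F_6=8
F_6 = 8.

8


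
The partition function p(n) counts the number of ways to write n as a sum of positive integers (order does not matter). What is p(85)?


Using the generating function prod_{k>=1} 1/(1-x^k), we compute p(85).
By dynamic programming over parts 1 through 85:
p(85) = 30167357

30167357


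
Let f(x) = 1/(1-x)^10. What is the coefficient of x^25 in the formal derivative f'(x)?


Differentiate: d/dx [ 1/(1-x)^r ] = r / (1-x)^(r+1).
Here r = 10, so f'(x) = 10 / (1-x)^11.
The expansion of 1/(1-x)^(r+1) has coefficient of x^n equal to C(n+r, r).
So the coefficient of x^25 in f'(x) is
10 * C(35, 10) = 10 * 183579396 = 1835793960

1835793960


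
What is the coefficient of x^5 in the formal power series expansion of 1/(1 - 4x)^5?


The general identity 1/(1 - c x)^r = sum_{k>=0} c^k C(k + r - 1, r - 1) x^k follows by substituting y = c x into 1/(1 - y)^r = sum_{k>=0} C(k + r - 1, r - 1) y^k.
For c = 4, r = 5, k = 5:
4^5 * C(9, 4) = 1024 * 126 = 129024.

129024


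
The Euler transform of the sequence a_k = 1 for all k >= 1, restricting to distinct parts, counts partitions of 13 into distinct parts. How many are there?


Partitions of 13 into distinct parts can be computed via generating function.
Product (1+x)(1+x^2)(1+x^3)...
The coefficient of x^13 = 18

18


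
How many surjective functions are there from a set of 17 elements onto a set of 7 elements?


By inclusion-exclusion on which target elements are missed, the number of surjections from an n-set onto a k-set is
surj(n, k) = sum_{j=0}^{k} (-1)^j C(k, j) (k - j)^n.
Equivalently surj(n, k) = k! * S(n, k), where S(n, k) is the Stirling number of the second kind.
For n = 17, k = 7:
S(17, 7) = 25708104786, so
surj = 7! * 25708104786 = 5040 * 25708104786 = 129568848121440.

129568848121440


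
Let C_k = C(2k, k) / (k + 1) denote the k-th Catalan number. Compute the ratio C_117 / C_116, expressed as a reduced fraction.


Using C_k = (2k)! / (k! (k+1)!), the ratio C_{k+1}/C_k simplifies to
C_{k+1}/C_k = [(2k+2)! / ((k+1)! (k+2)!)] * [k! (k+1)! / (2k)!]
 = (2k+2)(2k+1) / ((k+1)(k+2)) = 2(2k+1) / (k+2).
For k = 116: 2(2*116 + 1) / (116 + 2) = 466/118 = 233/59.

233/59


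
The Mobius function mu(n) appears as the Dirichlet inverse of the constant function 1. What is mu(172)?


172 has a squared prime factor, so mu(172) = 0.
Factorization reveals a repeated prime.

0


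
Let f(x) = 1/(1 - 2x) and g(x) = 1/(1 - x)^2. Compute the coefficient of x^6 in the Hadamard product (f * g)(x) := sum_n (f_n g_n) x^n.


f has coefficients f_k = 2^k. For g = 1/(1 - x)^2 the coefficient is g_k = C(k + 1, 1) = k + 1. The Hadamard coefficient is (f * g)_k = 2^k * (k + 1).
For k = 6: 2^6 * 7 = 64 * 7 = 448.

448


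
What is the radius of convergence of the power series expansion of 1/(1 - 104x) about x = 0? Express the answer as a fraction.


Expanding 1/(1 - 104x) = sum_{k>=0} 104^k x^k, the series converges when |104x| < 1, i.e., |x| < 1/104.
So the radius of convergence is 1/104 = 1/104.

1/104


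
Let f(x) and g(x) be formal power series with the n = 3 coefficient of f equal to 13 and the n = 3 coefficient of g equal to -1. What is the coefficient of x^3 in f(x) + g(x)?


Addition of formal power series is termwise.
The coefficient of x^3 in f + g = 13 + -1
= 12

12


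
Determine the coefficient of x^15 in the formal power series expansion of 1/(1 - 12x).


The geometric series identity gives 1/(1 - c x) = sum_{k>=0} c^k x^k, so the coefficient of x^k is c^k.
Here c = 12 and k = 15.
Computing: 12^15 = 15407021574586368

15407021574586368


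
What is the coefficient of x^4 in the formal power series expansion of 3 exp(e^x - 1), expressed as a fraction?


exp(e^x - 1) is the exponential generating function for the Bell numbers Bell_k: exp(e^x - 1) = sum_{k>=0} Bell_k x^k / k!.
So the coefficient of x^4 in 3 exp(e^x - 1) is 3 Bell_4 / 4!.
Computing: Bell_4 = 15 and 4! = 24, giving
3 * 15/24 = 15/8.

15/8


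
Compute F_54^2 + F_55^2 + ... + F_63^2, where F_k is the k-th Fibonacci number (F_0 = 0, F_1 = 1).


There is a standard identity sum_{k=0}^{N} F_k^2 = F_N * F_{N+1} (proved inductively from the telescoping relation F_k^2 = F_k F_{k+1} - F_{k-1} F_k). Then
sum_{k=54}^{63} F_k^2 = F_63 F_64 - F_53 F_54.
Computing: F_63 = 6557470319842, F_64 = 10610209857723, F_53 = 53316291173, F_54 = 86267571272.
Sum = 6557470319842 * 10610209857723 - 53316291173 * 86267571272 = 69571536762364856641857710.

69571536762364856641857710


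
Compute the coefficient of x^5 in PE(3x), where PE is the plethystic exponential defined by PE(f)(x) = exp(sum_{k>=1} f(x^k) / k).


With f(x) = 3x, the exponent is sum_{k>=1} 3 x^k / k = 3 * (-ln(1 - x)). Exponentiating:
PE(3x) = exp(-3 ln(1 - x)) = 1/(1 - x)^3.
By the negative binomial expansion, [x^n] 1/(1 - x)^3 = C(n + 2, 2).
For n = 5: C(7, 2) = 21.

21


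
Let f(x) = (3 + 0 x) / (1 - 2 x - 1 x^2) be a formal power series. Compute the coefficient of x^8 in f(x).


Write f(x) = sum_{k>=0} a_k x^k. Multiplying both sides by 1 - 2 x - 1 x^2 gives
(1 - 2 x - 1 x^2) sum_{k>=0} a_k x^k = 3 + 0 x.
Matching coefficients:
 x^0: a_0 = 3
 x^1: a_1 - 2 a_0 = 0  =>  a_1 = 2*3 + 0 = 6
 x^k (k >= 2): a_k = 2 a_{k-1} + 1 a_{k-2}.
Iterating: a_2 = 15, a_3 = 36, a_4 = 87, a_5 = 210, a_6 = 507, a_7 = 1224, a_8 = 2955.
So the coefficient of x^8 is 2955.

2955


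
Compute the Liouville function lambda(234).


The Liouville function is lambda(k) = (-1)^Omega(k), where Omega(k) counts the prime factors of k with multiplicity.
Factoring: 234 = 2 * 3 * 3 * 13, so Omega(234) = 4.
lambda(234) = (-1)^4 = 1.

1


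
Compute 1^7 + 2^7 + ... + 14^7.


This power sum has a closed form given by Faulhaber's formula
sum_{k=1}^{m} k^p = (1 / (p + 1)) * sum_{j=0}^{p} C(p + 1, j) B_j m^(p + 1 - j),
but for small m direct computation is fastest:
1 + 128 + 2187 + 16384 + 78125 + 279936 + 823543 + 2097152 + 4782969 + 10000000 + 19487171 + 35831808 + 62748517 + 105413504 = 241561425.

241561425


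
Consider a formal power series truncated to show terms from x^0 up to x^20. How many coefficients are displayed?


From x^0 to x^20 inclusive, the count is 20 - 0 + 1 = 21.

21


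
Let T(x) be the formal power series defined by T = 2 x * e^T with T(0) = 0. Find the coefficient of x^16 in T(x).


Apply the Lagrange inversion formula: if T = 2 x * phi(T) with phi(t) = e^t, then
[x^n] T = 2^n * (1/n) [t^(n-1)] phi(t)^n = 2^n * (1/n) [t^(n-1)] e^(n t) = 2^n * (1/n) * n^(n-1) / (n-1)! = 2^n * n^(n-1) / n!.
When c = 1 this is the Cayley count of rooted labeled trees on n vertices, divided by n!.
For n = 16: 2^16 * 16^15 / 16! = 65536 * 1152921504606846976/20922789888000 = 2305843009213693952/638512875.

2305843009213693952/638512875


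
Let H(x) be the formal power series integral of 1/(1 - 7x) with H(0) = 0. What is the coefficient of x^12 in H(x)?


1/(1 - 7x) = sum_{k>=0} 7^k x^k. Integrating termwise with H(0) = 0:
H(x) = sum_{k>=0} 7^k x^(k+1) / (k+1) = sum_{m>=1} 7^(m-1) x^m / m.
For m = 12: 7^11/12 = 1977326743/12 = 1977326743/12.

1977326743/12


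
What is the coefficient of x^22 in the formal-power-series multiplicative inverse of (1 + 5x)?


The inverse is 1/(1 + 5x). Apply the geometric identity 1/(1 - y) = sum_{k>=0} y^k with y = -5x:
1/(1 + 5x) = sum_{k>=0} (-5)^k x^k.
So the coefficient of x^22 is (-5)^22 = 2384185791015625.

2384185791015625


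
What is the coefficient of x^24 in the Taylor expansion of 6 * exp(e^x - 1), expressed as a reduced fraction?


exp(e^x - 1) = sum_{k>=0} Bell_k x^k / k!, where Bell_k is the k-th Bell number.
So the coefficient of x^24 is 6 * Bell_24 / 24!.
Computing: Bell_24 = 445958869294805289 and 24! = 620448401733239439360000, giving
6 * 445958869294805289/620448401733239439360000 = 148652956431601763/34469355651846635520000.

148652956431601763/34469355651846635520000


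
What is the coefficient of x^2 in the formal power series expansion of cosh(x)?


The Maclaurin series is cosh(t) = sum_{m>=0} t^(2m) / (2m)!, so substituting t = x, only even powers of x are nonzero, with coefficient of x^(2m) equal to 1 / (2m)!.
For x^2 the coefficient is 1/2! = 1/2 = 1/2.

1/2


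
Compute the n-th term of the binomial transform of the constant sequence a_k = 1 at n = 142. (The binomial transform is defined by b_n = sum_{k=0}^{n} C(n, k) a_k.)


With a_k = 1 for all k, b_n = sum_{k=0}^{n} C(n, k) = 2^n by the binomial theorem.
For n = 142: 2^142 = 5575186299632655785383929568162090376495104.

5575186299632655785383929568162090376495104


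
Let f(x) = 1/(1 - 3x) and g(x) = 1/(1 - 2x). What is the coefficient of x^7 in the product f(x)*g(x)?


The coefficient of x^n in f*g is the Cauchy product: sum_{k=0}^{n} a^k * b^(n-k).
With a=3, b=2, n=7:
sum_{k=0}^{7} 3^k * 2^(7-k)
= 6305

6305


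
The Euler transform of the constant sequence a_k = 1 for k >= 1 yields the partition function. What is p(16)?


The Euler transform converts the sequence a_k = 1 into the number of integer partitions.
Using the recurrence or dynamic programming:
p(16) = 231

231


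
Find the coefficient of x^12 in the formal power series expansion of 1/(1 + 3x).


Write 1/(1 + c x) = 1/(1 - (-c) x) and apply the geometric-series identity
1/(1 - y) = sum_{k>=0} y^k to get 1/(1 + c x) = sum_{k>=0} (-c)^k x^k.
So the coefficient of x^k is (-c)^k = (-1)^k * c^k.
Here c = 3 and k = 12:
(-3)^12 = 1 * 531441 = 531441

531441


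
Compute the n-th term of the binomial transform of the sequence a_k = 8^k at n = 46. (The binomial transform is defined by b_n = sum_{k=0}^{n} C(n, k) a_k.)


With a_k = 8^k, b_n = sum_{k=0}^{n} C(n, k) 8^k = (1 + 8)^n by the binomial theorem.
For n = 46: (1 + 8)^46 = 9^46 = 78551672112789411833022577315290546060373041.

78551672112789411833022577315290546060373041


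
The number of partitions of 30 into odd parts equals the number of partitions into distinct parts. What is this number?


Computing partitions of 30 into odd parts (1, 3, 5, ...):
Using the generating function prod_{k>=0} 1/(1-x^(2k+1)),
the count is 296

296


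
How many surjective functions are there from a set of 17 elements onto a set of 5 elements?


By inclusion-exclusion on which target elements are missed, the number of surjections from an n-set onto a k-set is
surj(n, k) = sum_{j=0}^{k} (-1)^j C(k, j) (k - j)^n.
Equivalently surj(n, k) = k! * S(n, k), where S(n, k) is the Stirling number of the second kind.
For n = 17, k = 5:
S(17, 5) = 5652751651, so
surj = 5! * 5652751651 = 120 * 5652751651 = 678330198120.

678330198120


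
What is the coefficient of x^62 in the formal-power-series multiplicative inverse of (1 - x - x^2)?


Let the inverse be f(x) = sum_{k>=0} a_k x^k. From f(x) * (1 - x - x^2) = 1 and matching coefficients:
 x^0: a_0 = 1.
 x^1: a_1 - a_0 = 0, so a_1 = 1.
 x^k (k >= 2): a_k - a_{k-1} - a_{k-2} = 0, i.e. a_k = a_{k-1} + a_{k-2}.
This is the Fibonacci-type recurrence shifted so that a_0 = a_1 = 1.
Iterating: a_0=1, a_1=1, a_2=2, a_3=3, a_4=5, a_5=8, a_6=13, a_7=21, a_8=34, a_9=55, ...
a_62 = 6557470319842.

6557470319842


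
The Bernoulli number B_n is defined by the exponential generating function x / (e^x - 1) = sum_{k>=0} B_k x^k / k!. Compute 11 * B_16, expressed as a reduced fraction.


Bernoulli numbers can also be computed recursively via B_0 = 1 and sum_{j=0}^{m} C(m+1, j) B_j = 0 for m >= 1. Odd-index Bernoulli numbers vanish for k >= 3.
Computing B_16 = -3617/510, so 11 * B_16 = 11 * -3617/510 = -39787/510.

-39787/510


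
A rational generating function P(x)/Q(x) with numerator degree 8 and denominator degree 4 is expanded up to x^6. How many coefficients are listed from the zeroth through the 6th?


Expanding up to x^6 gives the coefficients for x^0, x^1, ..., x^6.
That is 6 + 1 = 7 coefficients in total.

7


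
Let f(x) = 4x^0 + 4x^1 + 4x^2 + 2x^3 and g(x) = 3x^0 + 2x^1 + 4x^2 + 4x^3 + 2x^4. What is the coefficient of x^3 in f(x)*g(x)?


Cauchy product at x^3:
4*4 + 4*4 + 4*2 + 2*3
= 46

46


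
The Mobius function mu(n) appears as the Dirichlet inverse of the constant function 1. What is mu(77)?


77 = 7 * 11 (all distinct primes).
mu(77) = (-1)^2 = 1

1


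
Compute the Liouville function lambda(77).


The Liouville function is lambda(k) = (-1)^Omega(k), where Omega(k) counts the prime factors of k with multiplicity.
Factoring: 77 = 7 * 11, so Omega(77) = 2.
lambda(77) = (-1)^2 = 1.

1


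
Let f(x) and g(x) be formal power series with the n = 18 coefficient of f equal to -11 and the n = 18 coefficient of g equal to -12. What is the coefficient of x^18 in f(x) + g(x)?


Addition of formal power series is termwise.
The coefficient of x^18 in f + g = -11 + -12
= -23

-23


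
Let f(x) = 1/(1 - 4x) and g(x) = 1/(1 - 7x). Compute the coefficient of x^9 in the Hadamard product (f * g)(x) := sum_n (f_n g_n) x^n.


f has coefficients f_k = 4^k and g has coefficients g_k = 7^k, so the Hadamard product has coefficient (f*g)_k = 4^k * 7^k = 28^k.
For k = 9: 28^9 = 10578455953408.

10578455953408


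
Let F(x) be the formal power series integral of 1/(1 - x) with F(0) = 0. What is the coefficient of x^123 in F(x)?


1/(1 - x) = sum_{k>=0} x^k. Integrating termwise and using F(0) = 0 gives
F(x) = sum_{k>=0} x^(k+1) / (k+1) = sum_{m>=1} x^m / m = -ln(1 - x).
So the coefficient of x^123 is 1/123 = 1/123.

1/123


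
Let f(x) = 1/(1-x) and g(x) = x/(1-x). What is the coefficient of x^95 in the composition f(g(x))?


First simplify the composition: f(g(x)) = 1/(1 - x/(1-x)) = (1-x)/((1-x) - x) = (1-x)/(1-2x).
Now extract the coefficient. Write (1-x)/(1-2x) = 1/(1-2x) - x/(1-2x).
The coefficient of x^n in 1/(1-2x) is 2^n, and in x/(1-2x) is 2^(n-1) (for n >= 1).
So the coefficient of x^95 is 2^95 - 2^94 = 39614081257132168796771975168 - 19807040628566084398385987584 = 19807040628566084398385987584.

19807040628566084398385987584


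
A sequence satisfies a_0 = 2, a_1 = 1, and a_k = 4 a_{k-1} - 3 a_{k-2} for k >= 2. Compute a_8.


The characteristic equation is t^2 - 4 t + 3 = 0, with roots r_1 = 3 and r_2 = 1 (so c_1 = r_1 + r_2, c_2 = -r_1 r_2 as required).
One can use the closed form a_n = A r_1^n + B r_2^n, but direct iteration is more reliable:
a_0 = 2, a_1 = 1, a_2 = -2, a_3 = -11, a_4 = -38, a_5 = -119, a_6 = -362, a_7 = -1091, a_8 = -3278.
So a_8 = -3278.

-3278


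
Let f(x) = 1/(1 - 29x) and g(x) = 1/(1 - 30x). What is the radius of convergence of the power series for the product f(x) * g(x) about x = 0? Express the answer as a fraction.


The radius of 1/(1 - 29x) is 1/29 (nearest singularity at x = 1/29), and the radius of 1/(1 - 30x) is 1/30.
The product f(x)*g(x) = 1/((1 - 29x)(1 - 30x)) has singularities at both 1/29 and 1/30, so its radius of convergence is the distance to the nearest one:
min(1/29, 1/30) = 1/30.

1/30


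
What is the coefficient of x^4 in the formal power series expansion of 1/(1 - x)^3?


The expansion 1/(1 - x)^r = sum_{k>=0} C(k + r - 1, r - 1) x^k follows from the multiset / negative-binomial theorem (or from repeated differentiation of the geometric series).
For r = 3 and k = 4:
C(6, 2) = 720 / (2 * 24) = 15.

15


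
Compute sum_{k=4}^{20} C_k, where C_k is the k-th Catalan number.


C_4 through C_20: 14, 42, 132, 429, 1430, 4862, 16796, 58786, 208012, 742900, 2674440, 9694845, 35357670, 129644790, 477638700, 1767263190, 6564120420
Sum = 14 + 42 + 132 + 429 + 1430 + 4862 + 16796 + 58786 + 208012 + 742900 + 2674440 + 9694845 + 35357670 + 129644790 + 477638700 + 1767263190 + 6564120420
= 8987427458

8987427458


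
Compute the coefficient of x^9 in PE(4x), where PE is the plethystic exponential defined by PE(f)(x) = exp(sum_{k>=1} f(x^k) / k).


With f(x) = 4x, the exponent is sum_{k>=1} 4 x^k / k = 4 * (-ln(1 - x)). Exponentiating:
PE(4x) = exp(-4 ln(1 - x)) = 1/(1 - x)^4.
By the negative binomial expansion, [x^n] 1/(1 - x)^4 = C(n + 3, 3).
For n = 9: C(12, 3) = 220.

220


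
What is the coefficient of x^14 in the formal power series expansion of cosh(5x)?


The Maclaurin series is cosh(t) = sum_{m>=0} t^(2m) / (2m)!, so substituting t = 5x, only even powers of x are nonzero, with coefficient of x^(2m) equal to 5^(2m) / (2m)!.
For x^14 the coefficient is 5^14/14! = 6103515625/87178291200 = 244140625/3487131648.

244140625/3487131648


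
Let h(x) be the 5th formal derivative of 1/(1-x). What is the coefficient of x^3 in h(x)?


Differentiating 5 times: d^5/dx^5 [1/(1-x)] = 5!/(1-x)^6.
The expansion 1/(1-x)^6 = sum_{k>=0} C(k+5, 5) x^k, so the coefficient of x^n in 5!/(1-x)^6 is 5! * C(n+5, 5).
For n = 3: 120 * C(8, 5) = 120 * 56 = 6720

6720


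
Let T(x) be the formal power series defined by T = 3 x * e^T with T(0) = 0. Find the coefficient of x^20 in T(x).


Apply the Lagrange inversion formula: if T = 3 x * phi(T) with phi(t) = e^t, then
[x^n] T = 3^n * (1/n) [t^(n-1)] phi(t)^n = 3^n * (1/n) [t^(n-1)] e^(n t) = 3^n * (1/n) * n^(n-1) / (n-1)! = 3^n * n^(n-1) / n!.
When c = 1 this is the Cayley count of rooted labeled trees on n vertices, divided by n!.
For n = 20: 3^20 * 20^19 / 20! = 3486784401 * 5242880000000000000000000/2432902008176640000 = 17006112000000000000000/2263261.

17006112000000000000000/2263261


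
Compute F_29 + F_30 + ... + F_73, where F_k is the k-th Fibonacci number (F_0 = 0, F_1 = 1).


Use the identity sum_{k=0}^{N} F_k = F_{N+2} - 1 (which follows from F_{k+2} - F_{k+1} = F_k). Then
sum_{k=29}^{73} F_k = (F_{75} - 1) - (F_{30} - 1) = F_{75} - F_{30}.
Computing: F_{75} = 2111485077978050, F_{30} = 832040, so
Sum = 2111485077978050 - 832040 = 2111485077146010.

2111485077146010


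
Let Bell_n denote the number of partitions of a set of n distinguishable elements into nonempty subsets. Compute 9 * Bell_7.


Bell_7 can be computed from the Bell triangle or from Dobinski's identity Bell_n = (1/e) * sum_{k>=0} k^n / k!.
Computing Bell_7 = 877.
Then 9 * 877 = 7893.

7893


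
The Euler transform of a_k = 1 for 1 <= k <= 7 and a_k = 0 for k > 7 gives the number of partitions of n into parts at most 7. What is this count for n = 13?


Partitions of 13 into parts at most 7:
Using generating function (1-x)^(-1)(1-x^2)^(-1)...(1-x^7)^(-1),
the coefficient of x^13 = 82

82


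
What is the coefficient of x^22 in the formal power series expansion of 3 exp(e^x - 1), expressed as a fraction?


exp(e^x - 1) is the exponential generating function for the Bell numbers Bell_k: exp(e^x - 1) = sum_{k>=0} Bell_k x^k / k!.
So the coefficient of x^22 in 3 exp(e^x - 1) is 3 Bell_22 / 22!.
Computing: Bell_22 = 4506715738447323 and 22! = 1124000727777607680000, giving
3 * 4506715738447323/1124000727777607680000 = 88366975263673/7346409985474560000.

88366975263673/7346409985474560000


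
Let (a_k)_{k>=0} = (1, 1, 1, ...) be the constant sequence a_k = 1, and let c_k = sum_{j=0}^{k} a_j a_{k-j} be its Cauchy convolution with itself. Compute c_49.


Since a_j = 1 for all j >= 0, the convolution sum becomes
c_k = sum_{j=0}^{k} 1 * 1 = 1 * (k + 1).
Equivalently, the generating function of (a_k) is 1/(1 - x) and its square is 1/(1 - x)^2 = sum_{k>=0} 1(k + 1) x^k.
For k = 49: 1 * 50 = 50.

50


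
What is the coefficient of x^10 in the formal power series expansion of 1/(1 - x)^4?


The expansion 1/(1 - x)^r = sum_{k>=0} C(k + r - 1, r - 1) x^k follows from the multiset / negative-binomial theorem (or from repeated differentiation of the geometric series).
For r = 4 and k = 10:
C(13, 3) = 6227020800 / (6 * 3628800) = 286.

286


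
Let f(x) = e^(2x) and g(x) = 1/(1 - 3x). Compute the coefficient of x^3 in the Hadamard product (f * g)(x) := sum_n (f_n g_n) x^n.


Expanding: f_k = 2^k/k! (from e^(2x)) and g_k = 3^k (from 1/(1 - 3x)). So the Hadamard coefficient (f * g)_k = 2^k 3^k / k! = (6)^k / k!.
For k = 3: 6^3/3! = 216/6 = 36.

36


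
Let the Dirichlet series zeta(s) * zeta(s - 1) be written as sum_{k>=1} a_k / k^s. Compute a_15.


Convolution gives a_k = sum_{d | k} d * 1 = sum_{d | k} d = sigma(k), the sum of positive divisors of k.
For k = 15, the divisors are 1, 3, 5, 15, so
sigma(15) = 1 + 3 + 5 + 15 = 24.

24


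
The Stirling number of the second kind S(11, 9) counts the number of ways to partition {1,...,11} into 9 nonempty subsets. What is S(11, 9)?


Using the explicit formula S(n,k) = (1/k!) sum_{j=0}^{k} (-1)^(k-j) C(k,j) j^n:
S(11, 9) = 1155
Equivalently, S(n,k) is n! times the coefficient of x^n in the EGF (e^x - 1)^k / k!.

1155


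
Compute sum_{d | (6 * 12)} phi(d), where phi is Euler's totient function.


First, 6 * 12 = 72. One classical identity is sum_{d | n} phi(d) = n (each k in [1, n] has a unique gcd with n, and among the k's with gcd(k, n) = n/d there are phi(d) of them). So the sum equals 72. We also verify directly:
Divisors of 72: 1, 2, 3, 4, 6, 8, 9, 12, 18, 24, 36, 72.
phi values: 1, 1, 2, 2, 2, 4, 6, 4, 6, 8, 12, 24.
Sum = 72.

72


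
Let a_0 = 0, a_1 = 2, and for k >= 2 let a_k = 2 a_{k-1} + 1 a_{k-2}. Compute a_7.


Iterating the recurrence forward:
a_0 = 0
a_1 = 2
a_2 = 2*2 + 1*0 = 4
a_3 = 2*4 + 1*2 = 10
a_4 = 2*10 + 1*4 = 24
a_5 = 2*24 + 1*10 = 58
a_6 = 2*58 + 1*24 = 140
a_7 = 2*140 + 1*58 = 338
So a_7 = 338.

338


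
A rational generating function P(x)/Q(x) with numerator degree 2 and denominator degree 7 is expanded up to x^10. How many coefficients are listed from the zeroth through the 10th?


Expanding up to x^10 gives the coefficients for x^0, x^1, ..., x^10.
That is 10 + 1 = 11 coefficients in total.

11


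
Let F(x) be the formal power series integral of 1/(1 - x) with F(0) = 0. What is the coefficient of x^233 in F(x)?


1/(1 - x) = sum_{k>=0} x^k. Integrating termwise and using F(0) = 0 gives
F(x) = sum_{k>=0} x^(k+1) / (k+1) = sum_{m>=1} x^m / m = -ln(1 - x).
So the coefficient of x^233 is 1/233 = 1/233.

1/233


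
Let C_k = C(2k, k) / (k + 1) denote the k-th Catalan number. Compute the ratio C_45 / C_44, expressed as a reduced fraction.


Using C_k = (2k)! / (k! (k+1)!), the ratio C_{k+1}/C_k simplifies to
C_{k+1}/C_k = [(2k+2)! / ((k+1)! (k+2)!)] * [k! (k+1)! / (2k)!]
 = (2k+2)(2k+1) / ((k+1)(k+2)) = 2(2k+1) / (k+2).
For k = 44: 2(2*44 + 1) / (44 + 2) = 178/46 = 89/23.

89/23


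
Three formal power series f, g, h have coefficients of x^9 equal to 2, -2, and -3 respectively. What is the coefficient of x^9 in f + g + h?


Series addition is componentwise:
2 + -2 + -3
= -3

-3


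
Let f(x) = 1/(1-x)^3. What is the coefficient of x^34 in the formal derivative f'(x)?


Differentiate: d/dx [ 1/(1-x)^r ] = r / (1-x)^(r+1).
Here r = 3, so f'(x) = 3 / (1-x)^4.
The expansion of 1/(1-x)^(r+1) has coefficient of x^n equal to C(n+r, r).
So the coefficient of x^34 in f'(x) is
3 * C(37, 3) = 3 * 7770 = 23310

23310


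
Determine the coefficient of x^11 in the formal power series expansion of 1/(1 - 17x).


The geometric series identity gives 1/(1 - c x) = sum_{k>=0} c^k x^k, so the coefficient of x^k is c^k.
Here c = 17 and k = 11.
Computing: 17^11 = 34271896307633

34271896307633


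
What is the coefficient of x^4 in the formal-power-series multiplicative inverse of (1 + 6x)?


The inverse is 1/(1 + 6x). Apply the geometric identity 1/(1 - y) = sum_{k>=0} y^k with y = -6x:
1/(1 + 6x) = sum_{k>=0} (-6)^k x^k.
So the coefficient of x^4 is (-6)^4 = 1296.

1296


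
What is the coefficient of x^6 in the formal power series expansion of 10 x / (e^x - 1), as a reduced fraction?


The exponential generating function for Bernoulli numbers is
x / (e^x - 1) = sum_{k>=0} B_k x^k / k!.
So the coefficient of x^6 in 10 x / (e^x - 1) is 10 B_6 / 6!.
Computing: B_6 = 1/42, 6! = 720, giving
10 * 1/42 / 720 = 1/3024.

1/3024


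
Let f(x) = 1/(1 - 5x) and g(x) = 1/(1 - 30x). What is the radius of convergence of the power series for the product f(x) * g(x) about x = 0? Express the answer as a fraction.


The radius of 1/(1 - 5x) is 1/5 (nearest singularity at x = 1/5), and the radius of 1/(1 - 30x) is 1/30.
The product f(x)*g(x) = 1/((1 - 5x)(1 - 30x)) has singularities at both 1/5 and 1/30, so its radius of convergence is the distance to the nearest one:
min(1/5, 1/30) = 1/30.

1/30


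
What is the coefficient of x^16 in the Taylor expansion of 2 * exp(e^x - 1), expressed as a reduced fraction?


exp(e^x - 1) = sum_{k>=0} Bell_k x^k / k!, where Bell_k is the k-th Bell number.
So the coefficient of x^16 is 2 * Bell_16 / 16!.
Computing: Bell_16 = 10480142147 and 16! = 20922789888000, giving
2 * 10480142147/20922789888000 = 10480142147/10461394944000.

10480142147/10461394944000


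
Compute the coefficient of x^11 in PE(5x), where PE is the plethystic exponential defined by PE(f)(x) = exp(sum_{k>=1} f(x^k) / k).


With f(x) = 5x, the exponent is sum_{k>=1} 5 x^k / k = 5 * (-ln(1 - x)). Exponentiating:
PE(5x) = exp(-5 ln(1 - x)) = 1/(1 - x)^5.
By the negative binomial expansion, [x^n] 1/(1 - x)^5 = C(n + 4, 4).
For n = 11: C(15, 4) = 1365.

1365


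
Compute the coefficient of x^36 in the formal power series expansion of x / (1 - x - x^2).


Let f(x) = sum_{k>=0} a_k x^k. Multiplying f(x) * (1 - x - x^2) = x and matching coefficients gives a_0 = 0, a_1 = 1, and a_k = a_{k-1} + a_{k-2} for k >= 2. These are the Fibonacci numbers F_k.
Iterating from F_0 = 0, F_1 = 1:
F_0=0, F_1=1, F_2=1, F_3=2, F_4=3, F_5=5, F_6=8, F_7=13, F_8=21, F_9=34, ...
F_36 = 14930352.

14930352


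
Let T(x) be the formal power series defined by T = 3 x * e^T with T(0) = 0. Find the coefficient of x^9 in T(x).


Apply the Lagrange inversion formula: if T = 3 x * phi(T) with phi(t) = e^t, then
[x^n] T = 3^n * (1/n) [t^(n-1)] phi(t)^n = 3^n * (1/n) [t^(n-1)] e^(n t) = 3^n * (1/n) * n^(n-1) / (n-1)! = 3^n * n^(n-1) / n!.
When c = 1 this is the Cayley count of rooted labeled trees on n vertices, divided by n!.
For n = 9: 3^9 * 9^8 / 9! = 19683 * 43046721/362880 = 10460353203/4480.

10460353203/4480


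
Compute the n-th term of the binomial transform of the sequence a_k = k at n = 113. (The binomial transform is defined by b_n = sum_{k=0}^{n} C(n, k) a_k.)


With a_k = k, b_n = sum_{k=0}^{n} C(n, k) k. Using k * C(n, k) = n * C(n-1, k-1) gives b_n = n * sum_{k>=1} C(n-1, k-1) = n * 2^(n-1).
For n = 113: 113 * 2^112 = 113 * 5192296858534827628530496329220096 = 586729545014435522023946085201870848.

586729545014435522023946085201870848
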